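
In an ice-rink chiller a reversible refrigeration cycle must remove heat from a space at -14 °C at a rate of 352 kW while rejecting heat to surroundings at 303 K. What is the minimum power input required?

T_C = -14 °C → -14 + 273.15 = 259.15 K.
For a reversible refrigerator, COP_R = T_C/(T_H − T_C) = 259.15/43.85 = 5.9099.
W = Q_C/COP_R = 352/5.9099 = 59.6 kW.

Ẇ_in ≈ 59.6 kW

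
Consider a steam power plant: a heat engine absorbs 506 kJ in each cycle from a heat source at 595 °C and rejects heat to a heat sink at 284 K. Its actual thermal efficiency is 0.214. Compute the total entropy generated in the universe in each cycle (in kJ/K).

ΔS_univ ≈ 0.818 kJ/K

T_H = 595 °C → 595 + 273.15 = 868.15 K.
W = η·Q_H = 0.214 × 506 = 108.3 kJ, so Q_C = Q_H − W = 397.7 kJ.
Reservoir entropy changes: ΔS_H = −Q_H/T_H = −506/868.15 = -0.5828 kJ/K and ΔS_C = +Q_C/T_C = 397.7/284.00 = 1.400 kJ/K.
ΔS_univ = −Q_H/T_H + Q_C/T_C = 0.818 kJ/K (> 0, since η = 0.214 < η_Carnot = 0.673).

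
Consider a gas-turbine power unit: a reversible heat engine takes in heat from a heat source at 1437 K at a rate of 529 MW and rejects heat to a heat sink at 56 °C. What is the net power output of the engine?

Ẇ ≈ 408 MW

T_C = 56 °C → 56 + 273.15 = 329.15 K.
Carnot efficiency: η = 1 − T_C/T_H = 1 − 329.15/1437.00 = 0.7709.
W = η·Q_H = 0.7709 × 529 = 408 MW.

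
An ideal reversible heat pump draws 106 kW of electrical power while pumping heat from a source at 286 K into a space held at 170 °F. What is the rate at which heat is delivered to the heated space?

T_H = 170 °F → (170 − 32) × 5/9 = 76.67 °C = 349.82 K.
Reversible heating COP: COP_HP = T_H/(T_H − T_C) = 349.82/63.82 = 5.4816.
Q_H = COP_HP · W = 5.4816 × 106 = 581 kW.

Q̇_H ≈ 581 kW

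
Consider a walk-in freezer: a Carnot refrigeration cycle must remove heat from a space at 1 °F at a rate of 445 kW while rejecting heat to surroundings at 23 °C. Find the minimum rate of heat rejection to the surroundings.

Q̇_H ≈ 515 kW

T_H = 23 °C → 23 + 273.15 = 296.15 K.
T_C = 1 °F → (1 − 32) × 5/9 = -17.22 °C = 255.93 K.
For a reversible cycle Q_H/Q_C = T_H/T_C, so Q_H = Q_C·T_H/T_C = 445 × 296.15/255.93 = 515 kW.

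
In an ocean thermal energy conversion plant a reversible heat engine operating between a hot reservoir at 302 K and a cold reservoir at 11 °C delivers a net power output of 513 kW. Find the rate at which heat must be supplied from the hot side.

Q̇_H ≈ 8680 kW

T_C = 11 °C → 11 + 273.15 = 284.15 K.
η_rev = 1 − T_C/T_H = 1 − 284.15/302.00 = 0.0591.
Q_H = W/η = 513/0.0591 = 8680 kW.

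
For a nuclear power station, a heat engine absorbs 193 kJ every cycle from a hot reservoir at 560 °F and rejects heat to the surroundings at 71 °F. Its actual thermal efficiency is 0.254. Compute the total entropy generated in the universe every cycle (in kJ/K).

ΔS_univ ≈ 0.1477 kJ/K

T_H = 560 °F → (560 − 32) × 5/9 = 293.33 °C = 566.48 K.
T_C = 71 °F → (71 − 32) × 5/9 = 21.67 °C = 294.82 K.
W = η·Q_H = 0.254 × 193 = 49.02 kJ, so Q_C = Q_H − W = 144.0 kJ.
The hot reservoir loses entropy Q_H/T_H = 193/566.48 = 0.3407 kJ/K; the cold reservoir gains Q_C/T_C = 144.0/294.82 = 0.4884 kJ/K.
ΔS_univ = −Q_H/T_H + Q_C/T_C = 0.1477 kJ/K (> 0, since η = 0.254 < η_Carnot = 0.480).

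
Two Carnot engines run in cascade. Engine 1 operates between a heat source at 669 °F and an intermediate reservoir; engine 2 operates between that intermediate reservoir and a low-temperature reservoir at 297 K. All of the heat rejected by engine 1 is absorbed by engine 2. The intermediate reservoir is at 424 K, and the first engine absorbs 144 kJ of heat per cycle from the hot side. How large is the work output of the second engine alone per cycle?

T_H = 669 °F → (669 − 32) × 5/9 = 353.89 °C = 627.04 K.
Heat entering the second stage: Q_m = Q_H·(T_m/T_H) = 144 × 424.00/627.04 = 97.4 kJ.
Second-stage efficiency η₂ = 1 − T_C/T_m = 1 − 297.00/424.00 = 0.2995, so W₂ = η₂·Q_m = 29.2 kJ.

W₂ ≈ 29.2 kJ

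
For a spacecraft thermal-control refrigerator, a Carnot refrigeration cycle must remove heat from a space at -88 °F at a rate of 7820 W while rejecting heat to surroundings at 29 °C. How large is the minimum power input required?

Ẇ_in ≈ 3623 W

T_H = 29 °C → 29 + 273.15 = 302.15 K.
T_C = -88 °F → (-88 − 32) × 5/9 = -66.67 °C = 206.48 K.
COP_R = T_C/(T_H − T_C) = 206.48/95.67 = 2.1584.
W = Q_C/COP_R = 7820/2.1584 = 3623 W.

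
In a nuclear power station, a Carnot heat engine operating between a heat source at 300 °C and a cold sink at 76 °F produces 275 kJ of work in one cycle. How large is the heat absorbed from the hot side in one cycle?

Q_H ≈ 572 kJ

T_H = 300 °C → 300 + 273.15 = 573.15 K.
T_C = 76 °F → (76 − 32) × 5/9 = 24.44 °C = 297.59 K.
Since the cycle is reversible, η = 1 − T_C/T_H = 1 − 297.59/573.15 = 0.4808.
Q_H = W/η = 275/0.4808 = 572 kJ.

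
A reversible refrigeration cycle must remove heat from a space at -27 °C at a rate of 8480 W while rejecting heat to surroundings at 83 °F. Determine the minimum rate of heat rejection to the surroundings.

Q̇_H ≈ 10400 W

T_H = 83 °F → (83 − 32) × 5/9 = 28.33 °C = 301.48 K.
T_C = -27 °C → -27 + 273.15 = 246.15 K.
For a reversible cycle Q_H/Q_C = T_H/T_C, so Q_H = Q_C·T_H/T_C = 8480 × 301.48/246.15 = 10400 W.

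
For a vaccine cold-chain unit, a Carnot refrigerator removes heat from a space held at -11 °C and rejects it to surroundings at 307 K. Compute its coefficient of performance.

COP_R ≈ 5.85

T_C = -11 °C → -11 + 273.15 = 262.15 K.
Carnot COP: COP_R = T_C/(T_H − T_C) = 262.15/(307.00 − 262.15) = 5.85.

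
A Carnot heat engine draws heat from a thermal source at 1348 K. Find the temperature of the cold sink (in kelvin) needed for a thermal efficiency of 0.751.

From η = 1 − T_C/T_H, T_C = T_H·(1 − η) = 1348.00 × (1 − 0.751) = 336 K.

T_C ≈ 336 K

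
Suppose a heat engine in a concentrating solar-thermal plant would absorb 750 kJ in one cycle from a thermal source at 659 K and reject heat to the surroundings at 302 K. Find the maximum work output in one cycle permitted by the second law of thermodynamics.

W_max ≈ 406 kJ

The upper bound on efficiency is η_max = 1 − T_C/T_H = 1 − 302.00/659.00 = 0.5417.
W_max = η_max · Q_H = 0.5417 × 750 = 406 kJ.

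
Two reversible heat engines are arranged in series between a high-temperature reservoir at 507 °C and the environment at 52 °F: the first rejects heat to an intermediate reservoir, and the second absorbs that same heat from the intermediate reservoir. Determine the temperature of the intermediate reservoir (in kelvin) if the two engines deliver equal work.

T_m ≈ 532 K

T_H = 507 °C → 507 + 273.15 = 780.15 K.
T_C = 52 °F → (52 − 32) × 5/9 = 11.11 °C = 284.26 K.
For reversible stages Q_m = Q_H·(T_m/T_H). Setting W₁ = Q_H(1 − T_m/T_H) equal to W₂ = Q_m(1 − T_C/T_m) = Q_H·(T_m − T_C)/T_H gives T_H − T_m = T_m − T_C, so T_m = (T_H + T_C)/2 = (780.15 + 284.26)/2 = 532 K.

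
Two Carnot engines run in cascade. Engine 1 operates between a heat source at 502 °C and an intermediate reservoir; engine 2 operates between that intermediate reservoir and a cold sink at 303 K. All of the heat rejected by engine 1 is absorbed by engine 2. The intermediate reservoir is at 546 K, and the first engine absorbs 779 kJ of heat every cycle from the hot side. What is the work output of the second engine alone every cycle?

T_H = 502 °C → 502 + 273.15 = 775.15 K.
Heat entering the second stage: Q_m = Q_H·(T_m/T_H) = 779 × 546.00/775.15 = 548.7 kJ.
Second-stage efficiency η₂ = 1 − T_C/T_m = 1 − 303.00/546.00 = 0.4451, so W₂ = η₂·Q_m = 244.2 kJ.

W₂ ≈ 244.2 kJ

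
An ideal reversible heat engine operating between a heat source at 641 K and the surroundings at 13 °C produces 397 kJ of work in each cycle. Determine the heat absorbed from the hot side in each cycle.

Q_H ≈ 717 kJ

T_C = 13 °C → 13 + 273.15 = 286.15 K.
Since the cycle is reversible, η = 1 − T_C/T_H = 1 − 286.15/641.00 = 0.5536.
Q_H = W/η = 397/0.5536 = 717 kJ.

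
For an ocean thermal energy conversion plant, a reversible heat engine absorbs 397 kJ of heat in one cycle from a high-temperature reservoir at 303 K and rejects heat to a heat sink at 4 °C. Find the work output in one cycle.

T_C = 4 °C → 4 + 273.15 = 277.15 K.
Since the cycle is reversible, η = 1 − T_C/T_H = 1 − 277.15/303.00 = 0.0853.
W = η·Q_H = 0.0853 × 397 = 33.9 kJ.

W ≈ 33.9 kJ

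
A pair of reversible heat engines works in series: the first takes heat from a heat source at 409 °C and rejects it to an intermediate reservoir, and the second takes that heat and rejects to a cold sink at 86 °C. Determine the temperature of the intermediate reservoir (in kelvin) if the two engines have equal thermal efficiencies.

T_m ≈ 495 K

T_H = 409 °C → 409 + 273.15 = 682.15 K.
T_C = 86 °C → 86 + 273.15 = 359.15 K.
Equal efficiencies require 1 − T_m/T_H = 1 − T_C/T_m, i.e. T_m/T_H = T_C/T_m, so T_m = √(T_H·T_C) = √(682.15 × 359.15) = 495 K.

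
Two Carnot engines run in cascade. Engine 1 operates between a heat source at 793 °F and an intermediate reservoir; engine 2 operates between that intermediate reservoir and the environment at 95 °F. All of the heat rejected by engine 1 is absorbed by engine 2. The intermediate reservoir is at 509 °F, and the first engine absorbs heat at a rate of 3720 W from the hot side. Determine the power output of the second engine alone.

T_H = 793 °F → (793 − 32) × 5/9 = 422.78 °C = 695.93 K.
T_C = 95 °F → (95 − 32) × 5/9 = 35.00 °C = 308.15 K.
T_m = 509 °F → (509 − 32) × 5/9 = 265.00 °C = 538.15 K.
Heat entering the second stage: Q_m = Q_H·(T_m/T_H) = 3720 × 538.15/695.93 = 2880 W.
Second-stage efficiency η₂ = 1 − T_C/T_m = 1 − 308.15/538.15 = 0.4274, so W₂ = η₂·Q_m = 1230 W.

Ẇ₂ ≈ 1230 W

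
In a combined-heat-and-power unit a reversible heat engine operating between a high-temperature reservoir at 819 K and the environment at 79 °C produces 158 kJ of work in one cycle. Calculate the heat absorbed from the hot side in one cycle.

Q_H ≈ 277 kJ

T_C = 79 °C → 79 + 273.15 = 352.15 K.
Since the cycle is reversible, η = 1 − T_C/T_H = 1 − 352.15/819.00 = 0.5700.
Q_H = W/η = 158/0.5700 = 277 kJ.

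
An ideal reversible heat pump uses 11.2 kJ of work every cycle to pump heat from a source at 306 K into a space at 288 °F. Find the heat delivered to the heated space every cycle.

Q_H ≈ 42.5 kJ

T_H = 288 °F → (288 − 32) × 5/9 = 142.22 °C = 415.37 K.
The Carnot heat-pump COP is COP_HP = T_H/(T_H − T_C) = 415.37/109.37 = 3.7978.
Q_H = COP_HP · W = 3.7978 × 11.2 = 42.5 kJ.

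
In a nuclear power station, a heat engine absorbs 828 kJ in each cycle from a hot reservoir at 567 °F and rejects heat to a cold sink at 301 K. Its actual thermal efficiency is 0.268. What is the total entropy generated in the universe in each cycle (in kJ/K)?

ΔS_univ ≈ 0.5619 kJ/K

T_H = 567 °F → (567 − 32) × 5/9 = 297.22 °C = 570.37 K.
W = η·Q_H = 0.268 × 828 = 221.9 kJ, so Q_C = Q_H − W = 606.1 kJ.
The hot reservoir loses entropy Q_H/T_H = 828/570.37 = 1.452 kJ/K; the cold reservoir gains Q_C/T_C = 606.1/301.00 = 2.014 kJ/K.
ΔS_univ = −Q_H/T_H + Q_C/T_C = 0.5619 kJ/K (> 0, since η = 0.268 < η_Carnot = 0.472).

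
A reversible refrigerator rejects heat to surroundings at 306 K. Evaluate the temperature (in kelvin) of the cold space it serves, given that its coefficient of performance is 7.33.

T_C ≈ 269 K

COP_R = T_C/(T_H − T_C) ⇒ T_C = T_H·COP_R/(1 + COP_R) = 306.00 × 7.33/(1 + 7.33) = 269 K.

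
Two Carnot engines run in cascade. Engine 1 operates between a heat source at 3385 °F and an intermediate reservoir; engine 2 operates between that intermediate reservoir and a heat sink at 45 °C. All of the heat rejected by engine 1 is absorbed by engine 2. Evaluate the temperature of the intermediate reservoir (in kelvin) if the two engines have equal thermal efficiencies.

T_H = 3385 °F → (3385 − 32) × 5/9 = 1862.78 °C = 2135.93 K.
T_C = 45 °C → 45 + 273.15 = 318.15 K.
Equal efficiencies require 1 − T_m/T_H = 1 − T_C/T_m, i.e. T_m/T_H = T_C/T_m, so T_m = √(T_H·T_C) = √(2135.93 × 318.15) = 824.3 K.

T_m ≈ 824.3 K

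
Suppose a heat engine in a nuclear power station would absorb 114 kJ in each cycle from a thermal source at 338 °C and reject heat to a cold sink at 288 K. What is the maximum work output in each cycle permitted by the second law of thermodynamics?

T_H = 338 °C → 338 + 273.15 = 611.15 K.
The upper bound on efficiency is η_max = 1 − T_C/T_H = 1 − 288.00/611.15 = 0.5288.
W_max = η_max · Q_H = 0.5288 × 114 = 60.28 kJ.

W_max ≈ 60.28 kJ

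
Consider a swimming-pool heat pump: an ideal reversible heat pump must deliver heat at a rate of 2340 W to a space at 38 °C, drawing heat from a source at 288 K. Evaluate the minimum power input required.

Ẇ_in ≈ 174.1 W

T_H = 38 °C → 38 + 273.15 = 311.15 K.
COP_HP = T_H/(T_H − T_C) = 311.15/23.15 = 13.4406.
W = Q_H/COP_HP = 2340/13.4406 = 174.1 W.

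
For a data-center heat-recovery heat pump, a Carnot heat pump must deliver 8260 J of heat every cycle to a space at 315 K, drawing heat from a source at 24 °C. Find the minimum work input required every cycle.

T_C = 24 °C → 24 + 273.15 = 297.15 K.
COP_HP = T_H/(T_H − T_C) = 315.00/17.85 = 17.6471.
W = Q_H/COP_HP = 8260/17.6471 = 468.1 J.

W_in ≈ 468.1 J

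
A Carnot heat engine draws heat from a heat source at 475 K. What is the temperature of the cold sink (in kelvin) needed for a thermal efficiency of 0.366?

T_C ≈ 301 K

From η = 1 − T_C/T_H, T_C = T_H·(1 − η) = 475.00 × (1 − 0.366) = 301 K.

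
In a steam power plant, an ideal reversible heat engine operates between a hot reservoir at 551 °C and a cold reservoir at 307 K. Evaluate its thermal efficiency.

η ≈ 0.6275

T_H = 551 °C → 551 + 273.15 = 824.15 K.
The Carnot efficiency is η = 1 − T_C/T_H = 1 − 307.00/824.15 = 0.6275.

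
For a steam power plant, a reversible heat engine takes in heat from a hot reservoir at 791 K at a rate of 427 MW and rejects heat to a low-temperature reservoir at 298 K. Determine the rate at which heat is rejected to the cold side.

The Carnot efficiency is η = 1 − T_C/T_H = 1 − 298.00/791.00 = 0.6233.
For a reversible cycle Q_C/Q_H = T_C/T_H, so Q_C = 427 × 298.00/791.00 = 160.9 MW.

Q̇_C ≈ 160.9 MW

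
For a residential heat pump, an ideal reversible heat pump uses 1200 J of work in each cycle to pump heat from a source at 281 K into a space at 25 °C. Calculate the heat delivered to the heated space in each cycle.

Q_H ≈ 20900 J

T_H = 25 °C → 25 + 273.15 = 298.15 K.
Reversible heating COP: COP_HP = T_H/(T_H − T_C) = 298.15/17.15 = 17.3848.
Q_H = COP_HP · W = 17.3848 × 1200 = 20900 J.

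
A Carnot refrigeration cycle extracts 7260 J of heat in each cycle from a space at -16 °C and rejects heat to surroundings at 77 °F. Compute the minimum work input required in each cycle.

W_in ≈ 1160 J

T_H = 77 °F → (77 − 32) × 5/9 = 25.00 °C = 298.15 K.
T_C = -16 °C → -16 + 273.15 = 257.15 K.
Carnot COP: COP_R = T_C/(T_H − T_C) = 257.15/41.00 = 6.2720.
W = Q_C/COP_R = 7260/6.2720 = 1160 J.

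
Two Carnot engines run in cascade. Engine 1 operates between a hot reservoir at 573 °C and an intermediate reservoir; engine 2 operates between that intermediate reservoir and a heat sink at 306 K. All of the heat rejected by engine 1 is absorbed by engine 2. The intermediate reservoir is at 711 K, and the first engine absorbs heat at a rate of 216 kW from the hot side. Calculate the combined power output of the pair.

Ẇ_total ≈ 137.9 kW

T_H = 573 °C → 573 + 273.15 = 846.15 K.
Two reversible stages in series are equivalent to a single Carnot engine between T_H and T_C, so η_total = 1 − T_C/T_H = 1 − 306.00/846.15 = 0.6384.
W_total = η_total · Q_H = 0.6384 × 216 = 137.9 kW.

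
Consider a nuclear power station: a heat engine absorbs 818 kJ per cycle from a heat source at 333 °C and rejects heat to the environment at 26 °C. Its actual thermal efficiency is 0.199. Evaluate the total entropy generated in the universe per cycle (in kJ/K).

ΔS_univ ≈ 0.841 kJ/K

T_H = 333 °C → 333 + 273.15 = 606.15 K.
T_C = 26 °C → 26 + 273.15 = 299.15 K.
W = η·Q_H = 0.199 × 818 = 162.8 kJ, so Q_C = Q_H − W = 655.2 kJ.
Entropy balance on the reservoirs: −Q_H/T_H = -1.350 kJ/K, +Q_C/T_C = 2.190 kJ/K.
ΔS_univ = −Q_H/T_H + Q_C/T_C = 0.841 kJ/K (> 0, since η = 0.199 < η_Carnot = 0.506).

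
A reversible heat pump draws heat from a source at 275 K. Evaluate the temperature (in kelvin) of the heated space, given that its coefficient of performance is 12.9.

T_H ≈ 298 K

COP_HP = T_H/(T_H − T_C) ⇒ T_H = T_C·COP_HP/(COP_HP − 1) = 275.00 × 12.9/(12.9 − 1) = 298 K.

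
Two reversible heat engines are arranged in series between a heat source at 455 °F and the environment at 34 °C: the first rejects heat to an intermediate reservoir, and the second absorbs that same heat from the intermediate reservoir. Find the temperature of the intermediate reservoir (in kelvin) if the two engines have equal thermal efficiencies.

T_m ≈ 395 K

T_H = 455 °F → (455 − 32) × 5/9 = 235.00 °C = 508.15 K.
T_C = 34 °C → 34 + 273.15 = 307.15 K.
Equal efficiencies require 1 − T_m/T_H = 1 − T_C/T_m, i.e. T_m/T_H = T_C/T_m, so T_m = √(T_H·T_C) = √(508.15 × 307.15) = 395 K.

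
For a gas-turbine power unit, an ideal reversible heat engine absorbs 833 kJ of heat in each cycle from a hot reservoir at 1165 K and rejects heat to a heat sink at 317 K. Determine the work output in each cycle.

For a reversible engine, η = 1 − T_C/T_H = 1 − 317.00/1165.00 = 0.7279.
W = η·Q_H = 0.7279 × 833 = 606.3 kJ.

W ≈ 606.3 kJ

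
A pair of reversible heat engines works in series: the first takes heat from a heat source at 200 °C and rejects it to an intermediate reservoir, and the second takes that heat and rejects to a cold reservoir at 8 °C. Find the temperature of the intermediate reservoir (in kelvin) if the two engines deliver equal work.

T_H = 200 °C → 200 + 273.15 = 473.15 K.
T_C = 8 °C → 8 + 273.15 = 281.15 K.
For reversible stages Q_m = Q_H·(T_m/T_H). Setting W₁ = Q_H(1 − T_m/T_H) equal to W₂ = Q_m(1 − T_C/T_m) = Q_H·(T_m − T_C)/T_H gives T_H − T_m = T_m − T_C, so T_m = (T_H + T_C)/2 = (473.15 + 281.15)/2 = 377.1 K.

T_m ≈ 377.1 K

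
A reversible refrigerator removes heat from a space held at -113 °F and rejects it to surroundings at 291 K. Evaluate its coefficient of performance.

COP_R ≈ 1.96

T_C = -113 °F → (-113 − 32) × 5/9 = -80.56 °C = 192.59 K.
For a reversible refrigerator, COP_R = T_C/(T_H − T_C) = 192.59/(291.00 − 192.59) = 1.96.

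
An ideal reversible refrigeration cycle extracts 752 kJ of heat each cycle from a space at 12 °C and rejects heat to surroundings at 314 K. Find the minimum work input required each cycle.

W_in ≈ 76.1 kJ

T_C = 12 °C → 12 + 273.15 = 285.15 K.
For a reversible refrigerator, COP_R = T_C/(T_H − T_C) = 285.15/28.85 = 9.8839.
W = Q_C/COP_R = 752/9.8839 = 76.1 kJ.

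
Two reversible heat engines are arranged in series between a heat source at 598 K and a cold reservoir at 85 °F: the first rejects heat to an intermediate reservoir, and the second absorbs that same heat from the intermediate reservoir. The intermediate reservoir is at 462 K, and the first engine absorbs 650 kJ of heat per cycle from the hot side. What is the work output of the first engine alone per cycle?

W₁ ≈ 148 kJ

T_C = 85 °F → (85 − 32) × 5/9 = 29.44 °C = 302.59 K.
First-stage efficiency η₁ = 1 − T_m/T_H = 1 − 462.00/598.00 = 0.2274.
W₁ = η₁·Q_H = 0.2274 × 650 = 148 kJ.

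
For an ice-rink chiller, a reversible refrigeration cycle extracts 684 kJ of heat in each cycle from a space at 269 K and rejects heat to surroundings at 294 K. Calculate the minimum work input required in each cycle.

COP_R = T_C/(T_H − T_C) = 269.00/25.00 = 10.7600.
W = Q_C/COP_R = 684/10.7600 = 63.6 kJ.

W_in ≈ 63.6 kJ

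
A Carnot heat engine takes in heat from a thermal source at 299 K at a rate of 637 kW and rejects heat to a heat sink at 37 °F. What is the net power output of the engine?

T_C = 37 °F → (37 − 32) × 5/9 = 2.78 °C = 275.93 K.
Carnot efficiency: η = 1 − T_C/T_H = 1 − 275.93/299.00 = 0.0772.
W = η·Q_H = 0.0772 × 637 = 49.15 kW.

Ẇ ≈ 49.15 kW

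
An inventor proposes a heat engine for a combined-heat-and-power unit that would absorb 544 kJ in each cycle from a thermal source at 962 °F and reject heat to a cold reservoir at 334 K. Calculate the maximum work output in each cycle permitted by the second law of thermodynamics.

W_max ≈ 314 kJ

T_H = 962 °F → (962 − 32) × 5/9 = 516.67 °C = 789.82 K.
The second-law ceiling is the Carnot efficiency, η_max = 1 − T_C/T_H = 1 − 334.00/789.82 = 0.5771.
W_max = η_max · Q_H = 0.5771 × 544 = 314 kJ.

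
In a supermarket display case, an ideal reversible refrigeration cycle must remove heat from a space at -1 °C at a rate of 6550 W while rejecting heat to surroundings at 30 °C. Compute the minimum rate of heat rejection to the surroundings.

T_H = 30 °C → 30 + 273.15 = 303.15 K.
T_C = -1 °C → -1 + 273.15 = 272.15 K.
For a reversible cycle Q_H/Q_C = T_H/T_C, so Q_H = Q_C·T_H/T_C = 6550 × 303.15/272.15 = 7296 W.

Q̇_H ≈ 7296 W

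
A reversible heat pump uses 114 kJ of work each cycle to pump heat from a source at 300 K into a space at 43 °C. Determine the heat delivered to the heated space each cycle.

Q_H ≈ 2232 kJ

T_H = 43 °C → 43 + 273.15 = 316.15 K.
The Carnot heat-pump COP is COP_HP = T_H/(T_H − T_C) = 316.15/16.15 = 19.5759.
Q_H = COP_HP · W = 19.5759 × 114 = 2232 kJ.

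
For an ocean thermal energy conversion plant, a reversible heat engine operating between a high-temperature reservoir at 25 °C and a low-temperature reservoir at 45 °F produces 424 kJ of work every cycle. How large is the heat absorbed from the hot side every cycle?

Q_H ≈ 7110 kJ

T_H = 25 °C → 25 + 273.15 = 298.15 K.
T_C = 45 °F → (45 − 32) × 5/9 = 7.22 °C = 280.37 K.
Carnot efficiency: η = 1 − T_C/T_H = 1 − 280.37/298.15 = 0.0596.
Q_H = W/η = 424/0.0596 = 7110 kJ.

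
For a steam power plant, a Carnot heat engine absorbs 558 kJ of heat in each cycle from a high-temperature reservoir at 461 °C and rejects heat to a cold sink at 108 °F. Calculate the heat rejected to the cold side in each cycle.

Q_C ≈ 240 kJ

T_H = 461 °C → 461 + 273.15 = 734.15 K.
T_C = 108 °F → (108 − 32) × 5/9 = 42.22 °C = 315.37 K.
Carnot efficiency: η = 1 − T_C/T_H = 1 − 315.37/734.15 = 0.5704.
For a reversible cycle Q_C/Q_H = T_C/T_H, so Q_C = 558 × 315.37/734.15 = 240 kJ.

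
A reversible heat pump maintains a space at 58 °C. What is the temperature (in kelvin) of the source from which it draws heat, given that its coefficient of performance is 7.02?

T_H = 58 °C → 58 + 273.15 = 331.15 K.
COP_HP = T_H/(T_H − T_C) ⇒ T_C = T_H·(COP_HP − 1)/COP_HP = 331.15 × (7.02 − 1)/7.02 = 284 K.

T_C ≈ 284 K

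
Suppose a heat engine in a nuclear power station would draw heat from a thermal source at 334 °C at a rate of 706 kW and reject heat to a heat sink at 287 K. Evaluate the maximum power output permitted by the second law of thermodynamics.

Ẇ_max ≈ 372 kW

T_H = 334 °C → 334 + 273.15 = 607.15 K.
The second-law ceiling is the Carnot efficiency, η_max = 1 − T_C/T_H = 1 − 287.00/607.15 = 0.5273.
W_max = η_max · Q_H = 0.5273 × 706 = 372 kW.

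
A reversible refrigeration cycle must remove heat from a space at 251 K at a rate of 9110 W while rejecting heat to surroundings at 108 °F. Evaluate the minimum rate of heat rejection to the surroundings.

Q̇_H ≈ 11400 W

T_H = 108 °F → (108 − 32) × 5/9 = 42.22 °C = 315.37 K.
For a reversible cycle Q_H/Q_C = T_H/T_C, so Q_H = Q_C·T_H/T_C = 9110 × 315.37/251.00 = 11400 W.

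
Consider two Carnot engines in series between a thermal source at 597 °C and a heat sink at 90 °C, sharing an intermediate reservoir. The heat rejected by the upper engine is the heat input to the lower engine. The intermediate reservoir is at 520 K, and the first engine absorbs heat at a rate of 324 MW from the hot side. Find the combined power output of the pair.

T_H = 597 °C → 597 + 273.15 = 870.15 K.
T_C = 90 °C → 90 + 273.15 = 363.15 K.
Two reversible stages in series are equivalent to a single Carnot engine between T_H and T_C, so η_total = 1 − T_C/T_H = 1 − 363.15/870.15 = 0.5827.
W_total = η_total · Q_H = 0.5827 × 324 = 189 MW.

Ẇ_total ≈ 189 MW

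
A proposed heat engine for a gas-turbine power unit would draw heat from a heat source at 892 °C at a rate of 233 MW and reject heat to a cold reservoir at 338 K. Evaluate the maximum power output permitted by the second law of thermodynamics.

T_H = 892 °C → 892 + 273.15 = 1165.15 K.
The upper bound on efficiency is η_max = 1 − T_C/T_H = 1 − 338.00/1165.15 = 0.7099.
W_max = η_max · Q_H = 0.7099 × 233 = 165.4 MW.

Ẇ_max ≈ 165.4 MW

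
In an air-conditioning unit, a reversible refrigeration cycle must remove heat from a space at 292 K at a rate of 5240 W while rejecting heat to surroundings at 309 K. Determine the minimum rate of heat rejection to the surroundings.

Q̇_H ≈ 5545 W

For a reversible cycle Q_H/Q_C = T_H/T_C, so Q_H = Q_C·T_H/T_C = 5240 × 309.00/292.00 = 5545 W.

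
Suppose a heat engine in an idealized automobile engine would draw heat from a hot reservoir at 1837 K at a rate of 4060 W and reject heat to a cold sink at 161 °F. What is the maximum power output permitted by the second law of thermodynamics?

Ẇ_max ≈ 3300 W

T_C = 161 °F → (161 − 32) × 5/9 = 71.67 °C = 344.82 K.
By the Carnot theorem, η_max = 1 − T_C/T_H = 1 − 344.82/1837.00 = 0.8123.
W_max = η_max · Q_H = 0.8123 × 4060 = 3300 W.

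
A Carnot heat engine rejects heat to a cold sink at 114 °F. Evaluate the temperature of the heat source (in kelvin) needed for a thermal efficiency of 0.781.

T_C = 114 °F → (114 − 32) × 5/9 = 45.56 °C = 318.71 K.
From η = 1 − T_C/T_H, solving for T_H gives T_H = T_C/(1 − η) = 318.71/(1 − 0.781) = 1460 K.

T_H ≈ 1460 K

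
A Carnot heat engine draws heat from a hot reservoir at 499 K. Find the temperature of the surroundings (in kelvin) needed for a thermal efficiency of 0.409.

From η = 1 − T_C/T_H, T_C = T_H·(1 − η) = 499.00 × (1 − 0.409) = 294.9 K.

T_C ≈ 294.9 K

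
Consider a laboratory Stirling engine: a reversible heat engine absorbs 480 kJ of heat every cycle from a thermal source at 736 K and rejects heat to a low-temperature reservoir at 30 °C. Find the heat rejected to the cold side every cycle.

Q_C ≈ 198 kJ

T_C = 30 °C → 30 + 273.15 = 303.15 K.
For a reversible engine, η = 1 − T_C/T_H = 1 − 303.15/736.00 = 0.5881.
For a reversible cycle Q_C/Q_H = T_C/T_H, so Q_C = 480 × 303.15/736.00 = 198 kJ.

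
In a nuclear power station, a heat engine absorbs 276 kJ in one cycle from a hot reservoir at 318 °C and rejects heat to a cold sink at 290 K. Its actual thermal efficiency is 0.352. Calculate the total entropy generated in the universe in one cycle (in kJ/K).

T_H = 318 °C → 318 + 273.15 = 591.15 K.
W = η·Q_H = 0.352 × 276 = 97.15 kJ, so Q_C = Q_H − W = 178.8 kJ.
Entropy balance on the reservoirs: −Q_H/T_H = -0.4669 kJ/K, +Q_C/T_C = 0.6167 kJ/K.
ΔS_univ = −Q_H/T_H + Q_C/T_C = 0.150 kJ/K (> 0, since η = 0.352 < η_Carnot = 0.509).

ΔS_univ ≈ 0.150 kJ/K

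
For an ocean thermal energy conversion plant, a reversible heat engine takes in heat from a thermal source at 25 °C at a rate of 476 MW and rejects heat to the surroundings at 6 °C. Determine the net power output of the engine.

Ẇ ≈ 30.3 MW

T_H = 25 °C → 25 + 273.15 = 298.15 K.
T_C = 6 °C → 6 + 273.15 = 279.15 K.
Carnot efficiency: η = 1 − T_C/T_H = 1 − 279.15/298.15 = 0.0637.
W = η·Q_H = 0.0637 × 476 = 30.3 MW.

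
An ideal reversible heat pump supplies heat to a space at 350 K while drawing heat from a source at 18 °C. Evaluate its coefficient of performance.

COP_HP ≈ 5.95

T_C = 18 °C → 18 + 273.15 = 291.15 K.
Reversible heating COP: COP_HP = T_H/(T_H − T_C) = 350.00/(350.00 − 291.15) = 5.95.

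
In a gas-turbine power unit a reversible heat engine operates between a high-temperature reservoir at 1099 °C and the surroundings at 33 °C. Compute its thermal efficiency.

η ≈ 0.777

T_H = 1099 °C → 1099 + 273.15 = 1372.15 K.
T_C = 33 °C → 33 + 273.15 = 306.15 K.
η_rev = 1 − T_C/T_H = 1 − 306.15/1372.15 = 0.777.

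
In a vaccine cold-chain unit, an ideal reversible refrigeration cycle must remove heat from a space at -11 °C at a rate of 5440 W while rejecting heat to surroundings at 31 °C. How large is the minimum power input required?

T_H = 31 °C → 31 + 273.15 = 304.15 K.
T_C = -11 °C → -11 + 273.15 = 262.15 K.
For a reversible refrigerator, COP_R = T_C/(T_H − T_C) = 262.15/42.00 = 6.2417.
W = Q_C/COP_R = 5440/6.2417 = 872 W.

Ẇ_in ≈ 872 W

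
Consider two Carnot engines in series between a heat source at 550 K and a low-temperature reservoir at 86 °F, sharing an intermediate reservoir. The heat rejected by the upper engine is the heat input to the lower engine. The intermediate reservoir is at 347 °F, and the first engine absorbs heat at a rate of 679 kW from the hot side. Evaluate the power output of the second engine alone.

Ẇ₂ ≈ 179 kW

T_C = 86 °F → (86 − 32) × 5/9 = 30.00 °C = 303.15 K.
T_m = 347 °F → (347 − 32) × 5/9 = 175.00 °C = 448.15 K.
Heat entering the second stage: Q_m = Q_H·(T_m/T_H) = 679 × 448.15/550.00 = 553 kW.
Second-stage efficiency η₂ = 1 − T_C/T_m = 1 − 303.15/448.15 = 0.3236, so W₂ = η₂·Q_m = 179 kW.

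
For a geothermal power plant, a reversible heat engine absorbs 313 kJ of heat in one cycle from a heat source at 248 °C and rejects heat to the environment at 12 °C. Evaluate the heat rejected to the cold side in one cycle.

Q_C ≈ 171 kJ

T_H = 248 °C → 248 + 273.15 = 521.15 K.
T_C = 12 °C → 12 + 273.15 = 285.15 K.
η_rev = 1 − T_C/T_H = 1 − 285.15/521.15 = 0.4528.
For a reversible cycle Q_C/Q_H = T_C/T_H, so Q_C = 313 × 285.15/521.15 = 171 kJ.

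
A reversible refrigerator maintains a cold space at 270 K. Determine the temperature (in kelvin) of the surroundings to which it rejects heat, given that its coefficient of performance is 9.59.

T_H ≈ 298.2 K

COP_R = T_C/(T_H − T_C) ⇒ T_H = T_C·(1 + 1/COP_R) = 270.00 × (1 + 1/9.59) = 298.2 K.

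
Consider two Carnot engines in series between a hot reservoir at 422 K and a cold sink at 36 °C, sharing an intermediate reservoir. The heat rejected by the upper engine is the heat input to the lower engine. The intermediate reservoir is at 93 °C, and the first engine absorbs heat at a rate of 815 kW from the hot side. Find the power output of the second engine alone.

Ẇ₂ ≈ 110 kW

T_C = 36 °C → 36 + 273.15 = 309.15 K.
T_m = 93 °C → 93 + 273.15 = 366.15 K.
Heat entering the second stage: Q_m = Q_H·(T_m/T_H) = 815 × 366.15/422.00 = 707 kW.
Second-stage efficiency η₂ = 1 − T_C/T_m = 1 − 309.15/366.15 = 0.1557, so W₂ = η₂·Q_m = 110 kW.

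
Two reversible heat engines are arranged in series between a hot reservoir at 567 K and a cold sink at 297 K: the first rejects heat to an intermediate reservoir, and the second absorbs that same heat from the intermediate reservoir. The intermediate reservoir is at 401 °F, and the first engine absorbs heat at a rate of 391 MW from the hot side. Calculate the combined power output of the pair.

Two reversible stages in series are equivalent to a single Carnot engine between T_H and T_C, so η_total = 1 − T_C/T_H = 1 − 297.00/567.00 = 0.4762.
W_total = η_total · Q_H = 0.4762 × 391 = 186 MW.

Ẇ_total ≈ 186 MW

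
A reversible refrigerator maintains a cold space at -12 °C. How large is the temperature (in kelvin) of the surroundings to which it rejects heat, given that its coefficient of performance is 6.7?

T_C = -12 °C → -12 + 273.15 = 261.15 K.
COP_R = T_C/(T_H − T_C) ⇒ T_H = T_C·(1 + 1/COP_R) = 261.15 × (1 + 1/6.7) = 300.1 K.

T_H ≈ 300.1 K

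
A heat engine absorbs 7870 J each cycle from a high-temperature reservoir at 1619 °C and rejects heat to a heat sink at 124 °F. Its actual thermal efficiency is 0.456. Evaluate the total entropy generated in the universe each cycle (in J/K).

ΔS_univ ≈ 9.044 J/K

T_H = 1619 °C → 1619 + 273.15 = 1892.15 K.
T_C = 124 °F → (124 − 32) × 5/9 = 51.11 °C = 324.26 K.
W = η·Q_H = 0.456 × 7870 = 3589 J, so Q_C = Q_H − W = 4281 J.
Entropy balance on the reservoirs: −Q_H/T_H = -4.159 J/K, +Q_C/T_C = 13.20 J/K.
ΔS_univ = −Q_H/T_H + Q_C/T_C = 9.044 J/K (> 0, since η = 0.456 < η_Carnot = 0.829).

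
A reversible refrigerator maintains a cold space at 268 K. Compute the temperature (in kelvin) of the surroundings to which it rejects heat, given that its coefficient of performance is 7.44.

COP_R = T_C/(T_H − T_C) ⇒ T_H = T_C·(1 + 1/COP_R) = 268.00 × (1 + 1/7.44) = 304.0 K.

T_H ≈ 304.0 K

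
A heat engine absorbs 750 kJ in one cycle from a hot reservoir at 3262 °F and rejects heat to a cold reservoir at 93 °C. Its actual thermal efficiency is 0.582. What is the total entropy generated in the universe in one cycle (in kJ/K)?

ΔS_univ ≈ 0.4935 kJ/K

T_H = 3262 °F → (3262 − 32) × 5/9 = 1794.44 °C = 2067.59 K.
T_C = 93 °C → 93 + 273.15 = 366.15 K.
W = η·Q_H = 0.582 × 750 = 436.5 kJ, so Q_C = Q_H − W = 313.5 kJ.
Entropy balance on the reservoirs: −Q_H/T_H = -0.3627 kJ/K, +Q_C/T_C = 0.8562 kJ/K.
ΔS_univ = −Q_H/T_H + Q_C/T_C = 0.4935 kJ/K (> 0, since η = 0.582 < η_Carnot = 0.823).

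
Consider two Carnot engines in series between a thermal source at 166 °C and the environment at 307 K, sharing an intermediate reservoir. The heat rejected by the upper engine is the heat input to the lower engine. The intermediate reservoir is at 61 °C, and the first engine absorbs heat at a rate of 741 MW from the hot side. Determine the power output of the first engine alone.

Ẇ₁ ≈ 177 MW

T_H = 166 °C → 166 + 273.15 = 439.15 K.
T_m = 61 °C → 61 + 273.15 = 334.15 K.
First-stage efficiency η₁ = 1 − T_m/T_H = 1 − 334.15/439.15 = 0.2391.
W₁ = η₁·Q_H = 0.2391 × 741 = 177 MW.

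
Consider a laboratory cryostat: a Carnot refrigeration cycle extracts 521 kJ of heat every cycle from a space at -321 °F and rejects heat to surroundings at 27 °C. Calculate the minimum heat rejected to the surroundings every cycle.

T_H = 27 °C → 27 + 273.15 = 300.15 K.
T_C = -321 °F → (-321 − 32) × 5/9 = -196.11 °C = 77.04 K.
For a reversible cycle Q_H/Q_C = T_H/T_C, so Q_H = Q_C·T_H/T_C = 521 × 300.15/77.04 = 2030 kJ.

Q_H ≈ 2030 kJ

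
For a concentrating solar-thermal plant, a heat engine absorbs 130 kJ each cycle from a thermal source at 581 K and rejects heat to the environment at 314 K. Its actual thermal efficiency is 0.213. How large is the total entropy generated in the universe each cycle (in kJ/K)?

ΔS_univ ≈ 0.1021 kJ/K

W = η·Q_H = 0.213 × 130 = 27.69 kJ, so Q_C = Q_H − W = 102.3 kJ.
The hot reservoir loses entropy Q_H/T_H = 130/581.00 = 0.2238 kJ/K; the cold reservoir gains Q_C/T_C = 102.3/314.00 = 0.3258 kJ/K.
ΔS_univ = −Q_H/T_H + Q_C/T_C = 0.1021 kJ/K (> 0, since η = 0.213 < η_Carnot = 0.460).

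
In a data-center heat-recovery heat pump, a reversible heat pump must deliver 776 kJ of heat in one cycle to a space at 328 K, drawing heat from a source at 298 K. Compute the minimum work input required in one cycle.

Reversible heating COP: COP_HP = T_H/(T_H − T_C) = 328.00/30.00 = 10.9333.
W = Q_H/COP_HP = 776/10.9333 = 71.0 kJ.

W_in ≈ 71.0 kJ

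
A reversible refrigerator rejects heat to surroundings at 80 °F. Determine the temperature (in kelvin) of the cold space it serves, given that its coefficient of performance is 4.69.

T_H = 80 °F → (80 − 32) × 5/9 = 26.67 °C = 299.82 K.
COP_R = T_C/(T_H − T_C) ⇒ T_C = T_H·COP_R/(1 + COP_R) = 299.82 × 4.69/(1 + 4.69) = 247 K.

T_C ≈ 247 K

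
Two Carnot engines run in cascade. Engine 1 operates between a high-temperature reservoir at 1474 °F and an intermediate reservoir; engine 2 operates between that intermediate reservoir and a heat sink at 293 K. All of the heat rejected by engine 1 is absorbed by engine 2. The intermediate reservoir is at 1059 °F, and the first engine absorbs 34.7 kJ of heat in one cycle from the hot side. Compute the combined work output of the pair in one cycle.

W_total ≈ 25.24 kJ

T_H = 1474 °F → (1474 − 32) × 5/9 = 801.11 °C = 1074.26 K.
Two reversible stages in series are equivalent to a single Carnot engine between T_H and T_C, so η_total = 1 − T_C/T_H = 1 − 293.00/1074.26 = 0.7273.
W_total = η_total · Q_H = 0.7273 × 34.7 = 25.24 kJ.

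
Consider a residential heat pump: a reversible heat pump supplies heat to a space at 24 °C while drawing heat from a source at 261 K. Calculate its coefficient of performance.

COP_HP ≈ 8.22

T_H = 24 °C → 24 + 273.15 = 297.15 K.
COP_HP = T_H/(T_H − T_C) = 297.15/(297.15 − 261.00) = 8.22.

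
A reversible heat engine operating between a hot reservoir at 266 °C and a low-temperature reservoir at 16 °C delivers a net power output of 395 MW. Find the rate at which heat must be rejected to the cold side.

Q̇_C ≈ 457 MW

T_H = 266 °C → 266 + 273.15 = 539.15 K.
T_C = 16 °C → 16 + 273.15 = 289.15 K.
Carnot efficiency: η = 1 − T_C/T_H = 1 − 289.15/539.15 = 0.4637.
Since Q_C/Q_H = T_C/T_H and Q_H = W/η, Q_C = W·T_C/(T_H − T_C) = 395 × 289.15/250.00 = 457 MW.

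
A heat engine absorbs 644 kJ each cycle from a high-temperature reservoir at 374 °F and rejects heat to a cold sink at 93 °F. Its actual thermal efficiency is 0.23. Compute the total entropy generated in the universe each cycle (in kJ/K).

ΔS_univ ≈ 0.225 kJ/K

T_H = 374 °F → (374 − 32) × 5/9 = 190.00 °C = 463.15 K.
T_C = 93 °F → (93 − 32) × 5/9 = 33.89 °C = 307.04 K.
W = η·Q_H = 0.23 × 644 = 148.1 kJ, so Q_C = Q_H − W = 495.9 kJ.
Reservoir entropy changes: ΔS_H = −Q_H/T_H = −644/463.15 = -1.390 kJ/K and ΔS_C = +Q_C/T_C = 495.9/307.04 = 1.615 kJ/K.
ΔS_univ = −Q_H/T_H + Q_C/T_C = 0.225 kJ/K (> 0, since η = 0.23 < η_Carnot = 0.337).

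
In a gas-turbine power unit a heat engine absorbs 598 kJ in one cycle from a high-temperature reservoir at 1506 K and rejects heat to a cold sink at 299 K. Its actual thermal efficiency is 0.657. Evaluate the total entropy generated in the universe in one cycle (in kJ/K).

W = η·Q_H = 0.657 × 598 = 392.9 kJ, so Q_C = Q_H − W = 205.1 kJ.
The hot reservoir loses entropy Q_H/T_H = 598/1506.00 = 0.3971 kJ/K; the cold reservoir gains Q_C/T_C = 205.1/299.00 = 0.6860 kJ/K.
ΔS_univ = −Q_H/T_H + Q_C/T_C = 0.289 kJ/K (> 0, since η = 0.657 < η_Carnot = 0.801).

ΔS_univ ≈ 0.289 kJ/K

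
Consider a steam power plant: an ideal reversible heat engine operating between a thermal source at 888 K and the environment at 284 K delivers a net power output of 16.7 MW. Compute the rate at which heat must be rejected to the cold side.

For a reversible engine, η = 1 − T_C/T_H = 1 − 284.00/888.00 = 0.6802.
Since Q_C/Q_H = T_C/T_H and Q_H = W/η, Q_C = W·T_C/(T_H − T_C) = 16.7 × 284.00/604.00 = 7.852 MW.

Q̇_C ≈ 7.852 MW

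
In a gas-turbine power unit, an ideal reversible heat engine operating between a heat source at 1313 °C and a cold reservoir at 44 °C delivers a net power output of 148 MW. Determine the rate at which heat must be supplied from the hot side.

Q̇_H ≈ 185 MW

T_H = 1313 °C → 1313 + 273.15 = 1586.15 K.
T_C = 44 °C → 44 + 273.15 = 317.15 K.
The Carnot efficiency is η = 1 − T_C/T_H = 1 − 317.15/1586.15 = 0.8001.
Q_H = W/η = 148/0.8001 = 185 MW.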